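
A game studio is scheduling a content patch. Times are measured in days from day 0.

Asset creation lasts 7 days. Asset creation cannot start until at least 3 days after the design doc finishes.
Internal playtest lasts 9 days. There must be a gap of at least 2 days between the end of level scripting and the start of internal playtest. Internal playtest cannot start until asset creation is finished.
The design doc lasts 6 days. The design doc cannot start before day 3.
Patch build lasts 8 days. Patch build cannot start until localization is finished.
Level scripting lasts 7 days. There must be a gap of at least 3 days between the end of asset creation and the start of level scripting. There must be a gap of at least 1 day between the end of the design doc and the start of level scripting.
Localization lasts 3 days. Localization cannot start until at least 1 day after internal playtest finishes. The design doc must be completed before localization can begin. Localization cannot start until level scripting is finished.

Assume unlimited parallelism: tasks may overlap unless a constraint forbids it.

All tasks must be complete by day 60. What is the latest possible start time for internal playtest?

39

Patch build must finish by day 60; it takes 8 days, so it must start by 60 − 8 = day 52.
Localization feeds into patch build (must start by day 52); so localization must finish by day 52 and therefore start by day 49.
Internal playtest feeds into localization (must start by day 49, minus 1-day gap → day 48); so internal playtest must finish by day 48 and therefore start by day 39.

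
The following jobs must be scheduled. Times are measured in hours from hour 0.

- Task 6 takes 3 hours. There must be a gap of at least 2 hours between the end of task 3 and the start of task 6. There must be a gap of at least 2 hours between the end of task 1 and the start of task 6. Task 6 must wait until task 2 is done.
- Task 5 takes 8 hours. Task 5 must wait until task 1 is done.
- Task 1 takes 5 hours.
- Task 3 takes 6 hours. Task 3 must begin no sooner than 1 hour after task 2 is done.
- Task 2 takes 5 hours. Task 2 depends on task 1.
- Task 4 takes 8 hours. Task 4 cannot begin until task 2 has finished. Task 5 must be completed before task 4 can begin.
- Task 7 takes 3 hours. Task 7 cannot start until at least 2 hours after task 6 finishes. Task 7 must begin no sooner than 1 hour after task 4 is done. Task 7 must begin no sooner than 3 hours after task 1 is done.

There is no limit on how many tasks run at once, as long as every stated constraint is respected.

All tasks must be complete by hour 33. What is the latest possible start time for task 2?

To finish by hour 33, task 7 (duration 3) must start no later than hour 30.
Task 6 feeds into task 7 (must start by hour 30, minus 2-hour gap → hour 28); so task 6 must finish by hour 28 and therefore start by hour 25.
Task 3 must finish before task 6 (must start by hour 25, minus 2-hour gap → hour 23). With a 6-hour duration, task 3 must start by 23 − 6 = hour 17.
Task 4 feeds into task 7 (must start by hour 30, minus 1-hour gap → hour 29); so task 4 must finish by hour 29 and therefore start by hour 21.
For task 2: task 3 (must start by hour 17, minus 1-hour gap → hour 16); task 4 (must start by hour 21); task 6 (must start by hour 25). The most restrictive is hour 16; with a 5-hour duration, task 2 must start by hour 11.

11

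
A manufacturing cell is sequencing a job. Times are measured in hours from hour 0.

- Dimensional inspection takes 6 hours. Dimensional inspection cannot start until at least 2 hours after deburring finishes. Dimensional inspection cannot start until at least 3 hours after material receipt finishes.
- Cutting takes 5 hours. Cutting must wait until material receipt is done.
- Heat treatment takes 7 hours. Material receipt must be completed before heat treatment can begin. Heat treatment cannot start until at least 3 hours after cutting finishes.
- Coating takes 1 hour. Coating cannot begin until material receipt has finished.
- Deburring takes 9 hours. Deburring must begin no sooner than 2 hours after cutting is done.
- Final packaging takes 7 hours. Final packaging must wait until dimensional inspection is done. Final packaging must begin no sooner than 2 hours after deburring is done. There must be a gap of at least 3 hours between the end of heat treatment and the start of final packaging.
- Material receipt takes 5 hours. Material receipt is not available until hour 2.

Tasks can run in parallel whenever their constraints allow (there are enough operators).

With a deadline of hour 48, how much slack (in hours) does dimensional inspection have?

Material receipt waits on its own release at hour 2, so it starts at hour 2 and finishes at 2 + 5 = hour 7.
Cutting waits on material receipt (finishes hour 7), so it starts at hour 7 and finishes at 7 + 5 = hour 12.
Deburring waits on cutting (finishes hour 12, plus 2-hour gap → hour 14), so it starts at hour 14 and finishes at 14 + 9 = hour 23.
Dimensional inspection needs all of deburring (finishes hour 23, plus 2-hour gap → hour 25); material receipt (finishes hour 7, plus 3-hour gap → hour 10). That puts its earliest start at hour 25; it finishes at 25 + 6 = hour 31.

Working backward from the deadline:
Final packaging has no dependents, so it just needs to finish by hour 48. Starting by 48 − 7 = hour 41 achieves that.
Since final packaging (must start by hour 41) depends on it, dimensional inspection must finish by hour 41. Backing off its 6-hour duration gives a latest start of hour 35.
So dimensional inspection can start as early as hour 25 and as late as hour 35, giving 35 − 25 = 10 hours of slack.

10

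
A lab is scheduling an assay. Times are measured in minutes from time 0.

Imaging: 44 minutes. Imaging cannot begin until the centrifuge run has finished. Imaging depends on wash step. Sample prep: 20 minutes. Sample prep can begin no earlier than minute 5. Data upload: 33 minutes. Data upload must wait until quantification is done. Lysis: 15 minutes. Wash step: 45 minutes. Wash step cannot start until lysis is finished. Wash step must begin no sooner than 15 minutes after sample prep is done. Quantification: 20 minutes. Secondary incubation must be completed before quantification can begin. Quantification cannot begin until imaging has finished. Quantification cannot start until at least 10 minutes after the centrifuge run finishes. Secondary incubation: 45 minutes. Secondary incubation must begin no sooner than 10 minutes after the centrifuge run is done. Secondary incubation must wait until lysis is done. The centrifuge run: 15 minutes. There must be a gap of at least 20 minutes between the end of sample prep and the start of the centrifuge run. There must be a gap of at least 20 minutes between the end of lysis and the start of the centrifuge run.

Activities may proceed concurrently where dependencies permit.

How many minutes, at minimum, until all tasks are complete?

Lysis has no prerequisites, so it starts at minute 0 and finishes at minute 15.
After its own release at minute 5, sample prep can start at minute 5 and finishes at minute 25.
Wash step has to wait for lysis (finishes minute 15); sample prep (finishes minute 25, plus 15-minute gap → minute 40). The latest of these is minute 40, so wash step runs minute 40 to 40 + 45 = minute 85.
The centrifuge run has to wait for sample prep (finishes minute 25, plus 20-minute gap → minute 45); lysis (finishes minute 15, plus 20-minute gap → minute 35). The latest of these is minute 45, so the centrifuge run runs minute 45 to 45 + 15 = minute 60.
Imaging needs all of the centrifuge run (finishes minute 60); wash step (finishes minute 85). That puts its earliest start at minute 85; it finishes at 85 + 44 = minute 129.
Secondary incubation needs all of the centrifuge run (finishes minute 60, plus 10-minute gap → minute 70); lysis (finishes minute 15). That puts its earliest start at minute 70; it finishes at 70 + 45 = minute 115.
Quantification has to wait for secondary incubation (finishes minute 115); imaging (finishes minute 129); the centrifuge run (finishes minute 60, plus 10-minute gap → minute 70). The latest of these is minute 129, so quantification runs minute 129 to 129 + 20 = minute 149.
Data upload cannot begin until quantification (finishes minute 149). It runs from minute 149 to 149 + 33 = minute 182.
All tasks are finished once the last one completes. Finish times: Sample prep at 25, Lysis at 15, The centrifuge run at 60, Wash step at 85, Secondary incubation at 115, Imaging at 129, Quantification at 149, Data upload at 182. The latest is minute 182.

182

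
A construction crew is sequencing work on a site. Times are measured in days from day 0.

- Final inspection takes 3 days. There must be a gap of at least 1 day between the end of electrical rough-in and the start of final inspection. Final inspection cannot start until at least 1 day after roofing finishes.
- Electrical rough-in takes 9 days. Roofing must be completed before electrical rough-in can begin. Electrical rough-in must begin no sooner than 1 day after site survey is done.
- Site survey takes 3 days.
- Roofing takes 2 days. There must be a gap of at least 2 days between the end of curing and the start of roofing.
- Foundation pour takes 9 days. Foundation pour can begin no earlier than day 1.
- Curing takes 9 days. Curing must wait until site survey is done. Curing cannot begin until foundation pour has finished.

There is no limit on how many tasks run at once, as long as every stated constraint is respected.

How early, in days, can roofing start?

After its own release at day 1, foundation pour can start at day 1 and finishes at day 10.
Nothing blocks site survey, so it runs from day 0 to day 3.
Curing cannot start until site survey (finishes day 3); foundation pour (finishes day 10). The controlling bound is day 10, so curing finishes at 10 + 9 = day 19.
Roofing waits on curing (finishes day 19, plus 2-day gap → day 21), so the earliest it can start is day 21.

21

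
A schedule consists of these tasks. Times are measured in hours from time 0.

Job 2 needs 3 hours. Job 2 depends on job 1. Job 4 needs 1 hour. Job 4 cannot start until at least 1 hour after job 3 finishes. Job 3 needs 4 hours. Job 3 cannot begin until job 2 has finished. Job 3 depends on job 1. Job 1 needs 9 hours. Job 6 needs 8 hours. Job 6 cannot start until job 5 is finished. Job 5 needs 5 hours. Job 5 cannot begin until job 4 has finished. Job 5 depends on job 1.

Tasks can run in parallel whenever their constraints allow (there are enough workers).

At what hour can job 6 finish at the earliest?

31

Job 1 can start immediately at hour 0; it finishes at hour 9.
Job 2 cannot begin until job 1 (finishes hour 9). It runs from hour 9 to 9 + 3 = hour 12.
Job 3 cannot start until job 2 (finishes hour 12); job 1 (finishes hour 9). The controlling bound is hour 12, so job 3 finishes at 12 + 4 = hour 16.
Job 4 waits on job 3 (finishes hour 16, plus 1-hour gap → hour 17), so it starts at hour 17 and finishes at 17 + 1 = hour 18.
For job 5: job 4 (finishes hour 18); job 1 (finishes hour 9). Taking the maximum gives a start of hour 18, and it finishes at 18 + 5 = hour 23.
Job 6 cannot begin until job 5 (finishes hour 23). It runs from hour 23 to 23 + 8 = hour 31.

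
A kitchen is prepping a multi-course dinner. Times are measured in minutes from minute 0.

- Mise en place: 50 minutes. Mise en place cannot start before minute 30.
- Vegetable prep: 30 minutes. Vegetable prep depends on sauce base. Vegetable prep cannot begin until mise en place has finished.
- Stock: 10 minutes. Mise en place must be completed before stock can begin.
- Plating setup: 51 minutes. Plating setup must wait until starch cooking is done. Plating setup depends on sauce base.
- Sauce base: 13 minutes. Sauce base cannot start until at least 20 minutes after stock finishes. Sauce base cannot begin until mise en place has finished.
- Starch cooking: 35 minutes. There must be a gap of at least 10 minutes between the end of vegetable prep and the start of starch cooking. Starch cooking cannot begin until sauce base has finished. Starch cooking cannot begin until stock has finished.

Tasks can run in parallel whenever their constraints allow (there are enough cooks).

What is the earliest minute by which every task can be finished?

249

After its own release at minute 30, mise en place can start at minute 30 and finishes at minute 80.
Stock waits on mise en place (finishes minute 80), so it starts at minute 80 and finishes at 80 + 10 = minute 90.
Sauce base needs all of stock (finishes minute 90, plus 20-minute gap → minute 110); mise en place (finishes minute 80). That puts its earliest start at minute 110; it finishes at 110 + 13 = minute 123.
Vegetable prep needs all of sauce base (finishes minute 123); mise en place (finishes minute 80). That puts its earliest start at minute 123; it finishes at 123 + 30 = minute 153.
For starch cooking: vegetable prep (finishes minute 153, plus 10-minute gap → minute 163); sauce base (finishes minute 123); stock (finishes minute 90). Taking the maximum gives a start of minute 163, and it finishes at 163 + 35 = minute 198.
For plating setup: starch cooking (finishes minute 198); sauce base (finishes minute 123). Taking the maximum gives a start of minute 198, and it finishes at 198 + 51 = minute 249.
All tasks are finished once the last one completes. Finish times: Mise en place at 80, Stock at 90, Sauce base at 123, Vegetable prep at 153, Starch cooking at 198, Plating setup at 249. The latest is minute 249.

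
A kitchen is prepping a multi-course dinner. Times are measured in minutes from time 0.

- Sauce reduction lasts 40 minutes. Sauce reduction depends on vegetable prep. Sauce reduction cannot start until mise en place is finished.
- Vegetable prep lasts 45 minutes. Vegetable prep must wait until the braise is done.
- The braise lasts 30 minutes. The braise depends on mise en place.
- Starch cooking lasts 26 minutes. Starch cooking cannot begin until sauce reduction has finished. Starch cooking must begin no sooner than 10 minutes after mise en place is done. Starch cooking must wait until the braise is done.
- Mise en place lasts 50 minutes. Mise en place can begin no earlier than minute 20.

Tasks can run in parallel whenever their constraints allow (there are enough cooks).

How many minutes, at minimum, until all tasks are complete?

Mise en place cannot begin until its own release at minute 20. It runs from minute 20 to 20 + 50 = minute 70.
The braise cannot begin until mise en place (finishes minute 70). It runs from minute 70 to 70 + 30 = minute 100.
Vegetable prep cannot begin until the braise (finishes minute 100). It runs from minute 100 to 100 + 45 = minute 145.
Sauce reduction needs all of vegetable prep (finishes minute 145); mise en place (finishes minute 70). That puts its earliest start at minute 145; it finishes at 145 + 40 = minute 185.
Starch cooking has to wait for sauce reduction (finishes minute 185); mise en place (finishes minute 70, plus 10-minute gap → minute 80); the braise (finishes minute 100). The latest of these is minute 185, so starch cooking runs minute 185 to 185 + 26 = minute 211.
All tasks are finished once the last one completes. Finish times: Mise en place at 70, The braise at 100, Vegetable prep at 145, Sauce reduction at 185, Starch cooking at 211. The latest is minute 211.

211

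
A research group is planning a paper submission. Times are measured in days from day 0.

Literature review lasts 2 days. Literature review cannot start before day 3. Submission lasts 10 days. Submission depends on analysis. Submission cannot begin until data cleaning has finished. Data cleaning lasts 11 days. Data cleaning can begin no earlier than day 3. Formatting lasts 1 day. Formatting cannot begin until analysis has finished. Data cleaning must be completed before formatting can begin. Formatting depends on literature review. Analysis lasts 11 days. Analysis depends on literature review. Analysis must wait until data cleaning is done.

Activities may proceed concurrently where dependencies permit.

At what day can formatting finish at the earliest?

26

After its own release at day 3, data cleaning can start at day 3 and finishes at day 14.
After its own release at day 3, literature review can start at day 3 and finishes at day 5.
Analysis needs all of literature review (finishes day 5); data cleaning (finishes day 14). That puts its earliest start at day 14; it finishes at 14 + 11 = day 25.
Formatting has to wait for analysis (finishes day 25); data cleaning (finishes day 14); literature review (finishes day 5). The latest of these is day 25, so formatting runs day 25 to 25 + 1 = day 26.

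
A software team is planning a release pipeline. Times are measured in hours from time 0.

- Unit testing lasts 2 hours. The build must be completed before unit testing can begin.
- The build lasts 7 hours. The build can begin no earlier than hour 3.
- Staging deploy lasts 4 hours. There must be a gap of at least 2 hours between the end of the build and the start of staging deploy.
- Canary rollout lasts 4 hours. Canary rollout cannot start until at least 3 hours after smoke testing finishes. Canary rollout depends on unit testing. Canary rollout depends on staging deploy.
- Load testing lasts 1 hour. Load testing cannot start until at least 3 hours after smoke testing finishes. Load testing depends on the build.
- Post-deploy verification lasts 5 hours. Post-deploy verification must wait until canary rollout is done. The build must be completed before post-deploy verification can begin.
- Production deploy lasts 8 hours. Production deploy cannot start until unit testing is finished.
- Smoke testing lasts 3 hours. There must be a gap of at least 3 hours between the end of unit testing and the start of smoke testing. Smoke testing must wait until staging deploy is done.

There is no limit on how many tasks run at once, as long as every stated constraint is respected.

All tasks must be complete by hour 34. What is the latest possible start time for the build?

To finish by hour 34, post-deploy verification (duration 5) must start no later than hour 29.
Canary rollout must finish before post-deploy verification (must start by hour 29). With a 4-hour duration, canary rollout must start by 29 − 4 = hour 25.
Nothing follows load testing; the deadline of hour 34 is its only limit. It must start by 34 − 1 = hour 33.
Smoke testing feeds canary rollout (must start by hour 25, minus 3-hour gap → hour 22); load testing (must start by hour 33, minus 3-hour gap → hour 30). Taking the minimum, smoke testing must finish by hour 22 and start by 22 − 3 = hour 19.
Nothing follows production deploy; the deadline of hour 34 is its only limit. It must start by 34 − 8 = hour 26.
Unit testing feeds smoke testing (must start by hour 19, minus 3-hour gap → hour 16); canary rollout (must start by hour 25); production deploy (must start by hour 26). Taking the minimum, unit testing must finish by hour 16 and start by 16 − 2 = hour 14.
For staging deploy: smoke testing (must start by hour 19); canary rollout (must start by hour 25). The most restrictive is hour 19; with a 4-hour duration, staging deploy must start by hour 15.
The build feeds unit testing (must start by hour 14); staging deploy (must start by hour 15, minus 2-hour gap → hour 13); load testing (must start by hour 33); post-deploy verification (must start by hour 29). Taking the minimum, the build must finish by hour 13 and start by 13 − 7 = hour 6.

6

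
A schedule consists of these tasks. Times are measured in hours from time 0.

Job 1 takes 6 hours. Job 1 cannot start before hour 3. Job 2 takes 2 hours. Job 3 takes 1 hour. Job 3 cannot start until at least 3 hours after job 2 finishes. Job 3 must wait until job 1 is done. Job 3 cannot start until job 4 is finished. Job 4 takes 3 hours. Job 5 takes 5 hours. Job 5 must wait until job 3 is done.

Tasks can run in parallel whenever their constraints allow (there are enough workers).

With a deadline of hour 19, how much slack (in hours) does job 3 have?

4

Job 4 has no prerequisites, so it starts at hour 0 and finishes at hour 3.
Nothing blocks job 2, so it runs from hour 0 to hour 2.
After its own release at hour 3, job 1 can start at hour 3 and finishes at hour 9.
Job 3 has to wait for job 2 (finishes hour 2, plus 3-hour gap → hour 5); job 1 (finishes hour 9); job 4 (finishes hour 3). The latest of these is hour 9, so job 3 runs hour 9 to 9 + 1 = hour 10.

Working backward from the deadline:
Nothing follows job 5; the deadline of hour 19 is its only limit. It must start by 19 − 5 = hour 14.
Job 3 has to be done before job 5 (must start by hour 14). That means finishing by hour 14, i.e. starting by 14 − 1 = hour 13.
So job 3 can start as early as hour 9 and as late as hour 13, giving 13 − 9 = 4 hours of slack.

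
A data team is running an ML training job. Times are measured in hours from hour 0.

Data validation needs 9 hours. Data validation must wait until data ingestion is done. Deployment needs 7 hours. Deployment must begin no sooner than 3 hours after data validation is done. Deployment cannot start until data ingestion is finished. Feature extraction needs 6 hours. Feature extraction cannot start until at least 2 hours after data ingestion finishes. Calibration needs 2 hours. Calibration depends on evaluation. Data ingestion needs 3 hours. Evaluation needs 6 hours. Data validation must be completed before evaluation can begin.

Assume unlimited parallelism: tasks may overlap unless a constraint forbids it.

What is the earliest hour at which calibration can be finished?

20

Data ingestion has no prerequisites, so it starts at hour 0 and finishes at hour 3.
Data validation waits on data ingestion (finishes hour 3), so it starts at hour 3 and finishes at 3 + 9 = hour 12.
After data validation (finishes hour 12), evaluation can start at hour 12 and finishes at hour 18.
After evaluation (finishes hour 18), calibration can start at hour 18 and finishes at hour 20.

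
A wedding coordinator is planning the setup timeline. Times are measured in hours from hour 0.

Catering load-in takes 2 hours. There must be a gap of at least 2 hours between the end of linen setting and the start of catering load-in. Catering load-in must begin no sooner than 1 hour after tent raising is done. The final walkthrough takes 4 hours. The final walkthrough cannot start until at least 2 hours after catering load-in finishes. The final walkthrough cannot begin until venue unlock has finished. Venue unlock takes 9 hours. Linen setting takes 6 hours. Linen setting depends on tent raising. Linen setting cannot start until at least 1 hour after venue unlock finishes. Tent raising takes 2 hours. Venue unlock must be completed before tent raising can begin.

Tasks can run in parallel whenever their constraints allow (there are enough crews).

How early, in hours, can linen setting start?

11

Venue unlock can start immediately at hour 0; it finishes at hour 9.
Tent raising cannot begin until venue unlock (finishes hour 9). It runs from hour 9 to 9 + 2 = hour 11.
Linen setting waits on tent raising (finishes hour 11); venue unlock (finishes hour 9, plus 1-hour gap → hour 10). The latest of these is hour 11, which is the earliest linen setting can start.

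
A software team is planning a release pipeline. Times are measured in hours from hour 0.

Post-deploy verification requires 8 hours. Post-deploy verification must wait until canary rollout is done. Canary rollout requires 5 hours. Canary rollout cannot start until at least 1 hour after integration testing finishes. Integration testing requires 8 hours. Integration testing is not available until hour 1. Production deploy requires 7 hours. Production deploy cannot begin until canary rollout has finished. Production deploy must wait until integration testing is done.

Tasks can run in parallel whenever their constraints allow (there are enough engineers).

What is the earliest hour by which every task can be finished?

Integration testing waits on its own release at hour 1, so it starts at hour 1 and finishes at 1 + 8 = hour 9.
Canary rollout cannot begin until integration testing (finishes hour 9, plus 1-hour gap → hour 10). It runs from hour 10 to 10 + 5 = hour 15.
After canary rollout (finishes hour 15), post-deploy verification can start at hour 15 and finishes at hour 23.
Production deploy has to wait for canary rollout (finishes hour 15); integration testing (finishes hour 9). The latest of these is hour 15, so production deploy runs hour 15 to 15 + 7 = hour 22.
All tasks are finished once the last one completes. Finish times: Integration testing at 9, Canary rollout at 15, Production deploy at 22, Post-deploy verification at 23. The latest is hour 23.

23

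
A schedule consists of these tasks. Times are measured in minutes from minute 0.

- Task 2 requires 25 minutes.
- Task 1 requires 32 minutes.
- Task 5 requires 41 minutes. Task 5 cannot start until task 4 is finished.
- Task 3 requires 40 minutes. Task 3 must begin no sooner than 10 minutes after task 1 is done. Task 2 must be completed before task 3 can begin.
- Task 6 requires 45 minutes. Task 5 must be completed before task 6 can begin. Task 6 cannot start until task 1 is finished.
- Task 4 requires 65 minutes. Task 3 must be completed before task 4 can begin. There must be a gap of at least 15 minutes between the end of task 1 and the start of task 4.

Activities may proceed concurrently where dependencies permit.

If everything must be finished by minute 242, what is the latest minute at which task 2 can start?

26

Task 6 has no dependents, so it just needs to finish by minute 242. Starting by 242 − 45 = minute 197 achieves that.
Task 5 feeds into task 6 (must start by minute 197); so task 5 must finish by minute 197 and therefore start by minute 156.
Task 4 feeds into task 5 (must start by minute 156); so task 4 must finish by minute 156 and therefore start by minute 91.
Task 3 has to be done before task 4 (must start by minute 91). That means finishing by minute 91, i.e. starting by 91 − 40 = minute 51.
Task 2 has to be done before task 3 (must start by minute 51). That means finishing by minute 51, i.e. starting by 51 − 25 = minute 26.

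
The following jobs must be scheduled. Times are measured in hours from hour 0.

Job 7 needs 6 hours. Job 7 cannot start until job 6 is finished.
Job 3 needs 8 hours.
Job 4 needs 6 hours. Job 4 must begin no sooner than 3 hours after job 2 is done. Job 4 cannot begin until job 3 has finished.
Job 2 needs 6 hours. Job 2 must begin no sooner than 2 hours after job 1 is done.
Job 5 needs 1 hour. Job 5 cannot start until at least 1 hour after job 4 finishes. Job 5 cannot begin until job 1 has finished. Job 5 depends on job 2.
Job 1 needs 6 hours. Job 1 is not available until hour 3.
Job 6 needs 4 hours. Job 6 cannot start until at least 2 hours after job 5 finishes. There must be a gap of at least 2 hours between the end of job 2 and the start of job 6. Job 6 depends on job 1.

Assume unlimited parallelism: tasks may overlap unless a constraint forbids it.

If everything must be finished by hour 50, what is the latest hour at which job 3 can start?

22

Job 7 must finish by hour 50; it takes 6 hours, so it must start by 50 − 6 = hour 44.
Since job 7 (must start by hour 44) depends on it, job 6 must finish by hour 44. Backing off its 4-hour duration gives a latest start of hour 40.
Job 5 has to be done before job 6 (must start by hour 40, minus 2-hour gap → hour 38). That means finishing by hour 38, i.e. starting by 38 − 1 = hour 37.
Since job 5 (must start by hour 37, minus 1-hour gap → hour 36) depends on it, job 4 must finish by hour 36. Backing off its 6-hour duration gives a latest start of hour 30.
Since job 4 (must start by hour 30) depends on it, job 3 must finish by hour 30. Backing off its 8-hour duration gives a latest start of hour 22.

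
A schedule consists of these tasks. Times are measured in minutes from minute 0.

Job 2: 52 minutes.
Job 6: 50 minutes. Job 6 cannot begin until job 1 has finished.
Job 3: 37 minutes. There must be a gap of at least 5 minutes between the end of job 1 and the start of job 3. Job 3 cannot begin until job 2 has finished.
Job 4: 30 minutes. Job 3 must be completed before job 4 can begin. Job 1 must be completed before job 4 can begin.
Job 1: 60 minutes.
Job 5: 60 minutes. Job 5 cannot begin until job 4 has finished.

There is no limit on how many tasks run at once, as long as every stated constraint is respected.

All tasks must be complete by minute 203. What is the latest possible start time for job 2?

24

To finish by minute 203, job 5 (duration 60) must start no later than minute 143.
Job 4 feeds into job 5 (must start by minute 143); so job 4 must finish by minute 143 and therefore start by minute 113.
Job 3 must finish before job 4 (must start by minute 113). With a 37-minute duration, job 3 must start by 113 − 37 = minute 76.
Since job 3 (must start by minute 76) depends on it, job 2 must finish by minute 76. Backing off its 52-minute duration gives a latest start of minute 24.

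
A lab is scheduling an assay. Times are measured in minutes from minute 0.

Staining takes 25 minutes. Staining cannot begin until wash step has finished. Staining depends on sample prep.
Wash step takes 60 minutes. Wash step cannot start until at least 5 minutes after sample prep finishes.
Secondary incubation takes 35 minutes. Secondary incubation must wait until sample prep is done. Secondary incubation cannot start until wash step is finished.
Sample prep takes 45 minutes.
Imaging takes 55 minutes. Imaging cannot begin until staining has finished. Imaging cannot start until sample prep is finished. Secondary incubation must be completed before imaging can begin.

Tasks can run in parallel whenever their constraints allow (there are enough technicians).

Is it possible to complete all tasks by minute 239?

Sample prep can start immediately at minute 0; it finishes at minute 45.
Wash step cannot begin until sample prep (finishes minute 45, plus 5-minute gap → minute 50). It runs from minute 50 to 50 + 60 = minute 110.
Secondary incubation cannot start until sample prep (finishes minute 45); wash step (finishes minute 110). The controlling bound is minute 110, so secondary incubation finishes at 110 + 35 = minute 145.
Staining cannot start until wash step (finishes minute 110); sample prep (finishes minute 45). The controlling bound is minute 110, so staining finishes at 110 + 25 = minute 135.
For imaging: staining (finishes minute 135); sample prep (finishes minute 45); secondary incubation (finishes minute 145). Taking the maximum gives a start of minute 145, and it finishes at 145 + 55 = minute 200.
Every task is finished by minute 200, which is no later than the deadline of 239, so the schedule is feasible.

Yes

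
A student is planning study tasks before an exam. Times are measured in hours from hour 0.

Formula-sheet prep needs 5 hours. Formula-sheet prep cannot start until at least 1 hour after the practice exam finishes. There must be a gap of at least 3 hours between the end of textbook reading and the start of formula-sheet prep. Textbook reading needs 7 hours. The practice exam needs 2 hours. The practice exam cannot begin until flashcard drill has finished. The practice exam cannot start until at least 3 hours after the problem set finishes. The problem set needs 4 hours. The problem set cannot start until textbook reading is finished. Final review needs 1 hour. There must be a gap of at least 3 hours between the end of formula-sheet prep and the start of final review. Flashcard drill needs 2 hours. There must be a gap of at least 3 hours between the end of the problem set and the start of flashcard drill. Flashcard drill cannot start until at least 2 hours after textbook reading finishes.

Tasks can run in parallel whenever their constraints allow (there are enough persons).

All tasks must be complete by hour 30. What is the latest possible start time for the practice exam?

18

Final review must finish by hour 30; it takes 1 hour, so it must start by 30 − 1 = hour 29.
Since final review (must start by hour 29, minus 3-hour gap → hour 26) depends on it, formula-sheet prep must finish by hour 26. Backing off its 5-hour duration gives a latest start of hour 21.
Since formula-sheet prep (must start by hour 21, minus 1-hour gap → hour 20) depends on it, the practice exam must finish by hour 20. Backing off its 2-hour duration gives a latest start of hour 18.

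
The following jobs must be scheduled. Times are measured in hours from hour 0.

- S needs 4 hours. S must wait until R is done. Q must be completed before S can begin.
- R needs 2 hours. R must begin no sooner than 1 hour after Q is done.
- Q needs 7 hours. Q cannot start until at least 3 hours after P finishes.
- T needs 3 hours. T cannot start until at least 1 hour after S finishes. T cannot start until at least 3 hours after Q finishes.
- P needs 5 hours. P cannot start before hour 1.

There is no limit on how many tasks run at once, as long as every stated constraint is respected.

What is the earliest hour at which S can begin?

P cannot begin until its own release at hour 1. It runs from hour 1 to 1 + 5 = hour 6.
Q waits on P (finishes hour 6, plus 3-hour gap → hour 9), so it starts at hour 9 and finishes at 9 + 7 = hour 16.
After Q (finishes hour 16, plus 1-hour gap → hour 17), R can start at hour 17 and finishes at hour 19.
S waits on R (finishes hour 19); Q (finishes hour 16). The latest of these is hour 19, which is the earliest S can start.

19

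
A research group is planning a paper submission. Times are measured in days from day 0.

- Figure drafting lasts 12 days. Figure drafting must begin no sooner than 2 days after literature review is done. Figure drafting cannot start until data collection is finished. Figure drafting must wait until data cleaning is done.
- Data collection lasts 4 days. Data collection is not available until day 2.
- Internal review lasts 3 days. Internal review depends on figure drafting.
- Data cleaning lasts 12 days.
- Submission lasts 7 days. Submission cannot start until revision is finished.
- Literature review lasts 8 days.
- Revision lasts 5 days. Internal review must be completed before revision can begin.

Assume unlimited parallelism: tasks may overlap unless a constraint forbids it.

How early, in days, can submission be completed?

Data cleaning has no prerequisites, so it starts at day 0 and finishes at day 12.
After its own release at day 2, data collection can start at day 2 and finishes at day 6.
Nothing blocks literature review, so it runs from day 0 to day 8.
Figure drafting has to wait for literature review (finishes day 8, plus 2-day gap → day 10); data collection (finishes day 6); data cleaning (finishes day 12). The latest of these is day 12, so figure drafting runs day 12 to 12 + 12 = day 24.
Internal review waits on figure drafting (finishes day 24), so it starts at day 24 and finishes at 24 + 3 = day 27.
After internal review (finishes day 27), revision can start at day 27 and finishes at day 32.
Submission waits on revision (finishes day 32), so it starts at day 32 and finishes at 32 + 7 = day 39.

39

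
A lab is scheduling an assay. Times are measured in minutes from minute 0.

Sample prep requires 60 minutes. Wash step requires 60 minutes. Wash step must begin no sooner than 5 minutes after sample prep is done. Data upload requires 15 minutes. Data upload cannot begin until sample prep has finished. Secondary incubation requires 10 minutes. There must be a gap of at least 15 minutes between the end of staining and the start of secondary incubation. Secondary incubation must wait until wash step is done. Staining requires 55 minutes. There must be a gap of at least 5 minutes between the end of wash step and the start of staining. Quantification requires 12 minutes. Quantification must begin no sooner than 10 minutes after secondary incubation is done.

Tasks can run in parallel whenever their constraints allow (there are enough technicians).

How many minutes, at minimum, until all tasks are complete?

Sample prep can start immediately at minute 0; it finishes at minute 60.
Data upload cannot begin until sample prep (finishes minute 60). It runs from minute 60 to 60 + 15 = minute 75.
After sample prep (finishes minute 60, plus 5-minute gap → minute 65), wash step can start at minute 65 and finishes at minute 125.
After wash step (finishes minute 125, plus 5-minute gap → minute 130), staining can start at minute 130 and finishes at minute 185.
Secondary incubation needs all of staining (finishes minute 185, plus 15-minute gap → minute 200); wash step (finishes minute 125). That puts its earliest start at minute 200; it finishes at 200 + 10 = minute 210.
After secondary incubation (finishes minute 210, plus 10-minute gap → minute 220), quantification can start at minute 220 and finishes at minute 232.
All tasks are finished once the last one completes. Finish times: Sample prep at 60, Wash step at 125, Staining at 185, Secondary incubation at 210, Quantification at 232, Data upload at 75. The latest is minute 232.

232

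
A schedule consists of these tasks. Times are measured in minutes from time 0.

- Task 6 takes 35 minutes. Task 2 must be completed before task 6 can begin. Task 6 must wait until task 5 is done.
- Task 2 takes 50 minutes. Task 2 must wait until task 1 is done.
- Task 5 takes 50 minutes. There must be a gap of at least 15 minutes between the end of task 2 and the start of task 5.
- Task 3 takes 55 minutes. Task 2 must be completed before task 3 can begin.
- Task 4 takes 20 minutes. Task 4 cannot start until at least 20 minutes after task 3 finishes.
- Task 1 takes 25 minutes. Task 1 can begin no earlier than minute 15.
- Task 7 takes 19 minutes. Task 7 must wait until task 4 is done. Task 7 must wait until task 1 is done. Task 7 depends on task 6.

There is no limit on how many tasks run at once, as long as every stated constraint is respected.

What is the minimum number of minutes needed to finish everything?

209

After its own release at minute 15, task 1 can start at minute 15 and finishes at minute 40.
Task 2 cannot begin until task 1 (finishes minute 40). It runs from minute 40 to 40 + 50 = minute 90.
Task 5 cannot begin until task 2 (finishes minute 90, plus 15-minute gap → minute 105). It runs from minute 105 to 105 + 50 = minute 155.
Task 6 needs all of task 2 (finishes minute 90); task 5 (finishes minute 155). That puts its earliest start at minute 155; it finishes at 155 + 35 = minute 190.
Task 3 waits on task 2 (finishes minute 90), so it starts at minute 90 and finishes at 90 + 55 = minute 145.
Task 4 cannot begin until task 3 (finishes minute 145, plus 20-minute gap → minute 165). It runs from minute 165 to 165 + 20 = minute 185.
Task 7 cannot start until task 4 (finishes minute 185); task 1 (finishes minute 40); task 6 (finishes minute 190). The controlling bound is minute 190, so task 7 finishes at 190 + 19 = minute 209.
All tasks are finished once the last one completes. Finish times: Task 1 at 40, Task 2 at 90, Task 3 at 145, Task 4 at 185, Task 5 at 155, Task 6 at 190, Task 7 at 209. The latest is minute 209.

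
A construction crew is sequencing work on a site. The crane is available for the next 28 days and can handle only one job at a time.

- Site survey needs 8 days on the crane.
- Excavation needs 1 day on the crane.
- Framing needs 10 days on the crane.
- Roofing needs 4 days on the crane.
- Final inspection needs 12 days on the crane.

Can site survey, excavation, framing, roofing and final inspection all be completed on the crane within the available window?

No

Running back to back, the jobs need 8 + 1 + 10 + 4 + 12 = 35 days on the crane.
Since 35 > 28, they cannot all fit.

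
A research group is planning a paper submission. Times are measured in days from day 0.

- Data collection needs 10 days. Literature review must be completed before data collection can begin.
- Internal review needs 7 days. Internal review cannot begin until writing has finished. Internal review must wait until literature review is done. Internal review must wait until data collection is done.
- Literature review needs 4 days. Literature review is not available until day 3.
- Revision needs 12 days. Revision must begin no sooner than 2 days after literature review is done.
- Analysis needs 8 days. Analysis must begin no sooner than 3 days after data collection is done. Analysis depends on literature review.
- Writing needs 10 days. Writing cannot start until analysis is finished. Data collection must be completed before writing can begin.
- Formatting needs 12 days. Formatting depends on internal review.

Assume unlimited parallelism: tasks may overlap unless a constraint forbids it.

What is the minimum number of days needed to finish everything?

Literature review cannot begin until its own release at day 3. It runs from day 3 to 3 + 4 = day 7.
After literature review (finishes day 7, plus 2-day gap → day 9), revision can start at day 9 and finishes at day 21.
After literature review (finishes day 7), data collection can start at day 7 and finishes at day 17.
Analysis cannot start until data collection (finishes day 17, plus 3-day gap → day 20); literature review (finishes day 7). The controlling bound is day 20, so analysis finishes at 20 + 8 = day 28.
Writing needs all of analysis (finishes day 28); data collection (finishes day 17). That puts its earliest start at day 28; it finishes at 28 + 10 = day 38.
Internal review cannot start until writing (finishes day 38); literature review (finishes day 7); data collection (finishes day 17). The controlling bound is day 38, so internal review finishes at 38 + 7 = day 45.
Formatting waits on internal review (finishes day 45), so it starts at day 45 and finishes at 45 + 12 = day 57.
All tasks are finished once the last one completes. Finish times: Literature review at 7, Data collection at 17, Analysis at 28, Writing at 38, Internal review at 45, Revision at 21, Formatting at 57. The latest is day 57.

57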